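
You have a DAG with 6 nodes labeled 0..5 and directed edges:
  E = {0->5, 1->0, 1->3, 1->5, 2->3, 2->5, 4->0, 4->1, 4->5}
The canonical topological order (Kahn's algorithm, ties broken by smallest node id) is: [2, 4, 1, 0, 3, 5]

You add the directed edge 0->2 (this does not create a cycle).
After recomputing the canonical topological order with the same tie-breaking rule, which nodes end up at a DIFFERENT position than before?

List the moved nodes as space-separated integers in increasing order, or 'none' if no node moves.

Old toposort: [2, 4, 1, 0, 3, 5]
Added edge 0->2
Recompute Kahn (smallest-id tiebreak):
  initial in-degrees: [2, 1, 1, 2, 0, 4]
  ready (indeg=0): [4]
  pop 4: indeg[0]->1; indeg[1]->0; indeg[5]->3 | ready=[1] | order so far=[4]
  pop 1: indeg[0]->0; indeg[3]->1; indeg[5]->2 | ready=[0] | order so far=[4, 1]
  pop 0: indeg[2]->0; indeg[5]->1 | ready=[2] | order so far=[4, 1, 0]
  pop 2: indeg[3]->0; indeg[5]->0 | ready=[3, 5] | order so far=[4, 1, 0, 2]
  pop 3: no out-edges | ready=[5] | order so far=[4, 1, 0, 2, 3]
  pop 5: no out-edges | ready=[] | order so far=[4, 1, 0, 2, 3, 5]
New canonical toposort: [4, 1, 0, 2, 3, 5]
Compare positions:
  Node 0: index 3 -> 2 (moved)
  Node 1: index 2 -> 1 (moved)
  Node 2: index 0 -> 3 (moved)
  Node 3: index 4 -> 4 (same)
  Node 4: index 1 -> 0 (moved)
  Node 5: index 5 -> 5 (same)
Nodes that changed position: 0 1 2 4

Answer: 0 1 2 4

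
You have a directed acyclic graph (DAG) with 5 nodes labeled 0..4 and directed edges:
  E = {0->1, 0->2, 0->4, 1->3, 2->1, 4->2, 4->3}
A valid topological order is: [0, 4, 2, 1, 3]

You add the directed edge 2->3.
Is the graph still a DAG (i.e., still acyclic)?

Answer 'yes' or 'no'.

Given toposort: [0, 4, 2, 1, 3]
Position of 2: index 2; position of 3: index 4
New edge 2->3: forward
Forward edge: respects the existing order. Still a DAG, same toposort still valid.
Still a DAG? yes

Answer: yes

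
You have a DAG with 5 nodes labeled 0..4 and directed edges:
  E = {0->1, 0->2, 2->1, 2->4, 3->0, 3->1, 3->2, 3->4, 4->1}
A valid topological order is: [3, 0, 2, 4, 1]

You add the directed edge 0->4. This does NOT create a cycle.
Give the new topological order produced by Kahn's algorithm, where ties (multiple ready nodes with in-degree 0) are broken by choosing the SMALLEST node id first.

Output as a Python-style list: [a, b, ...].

Old toposort: [3, 0, 2, 4, 1]
Added edge: 0->4
Position of 0 (1) < position of 4 (3). Old order still valid.
Run Kahn's algorithm (break ties by smallest node id):
  initial in-degrees: [1, 4, 2, 0, 3]
  ready (indeg=0): [3]
  pop 3: indeg[0]->0; indeg[1]->3; indeg[2]->1; indeg[4]->2 | ready=[0] | order so far=[3]
  pop 0: indeg[1]->2; indeg[2]->0; indeg[4]->1 | ready=[2] | order so far=[3, 0]
  pop 2: indeg[1]->1; indeg[4]->0 | ready=[4] | order so far=[3, 0, 2]
  pop 4: indeg[1]->0 | ready=[1] | order so far=[3, 0, 2, 4]
  pop 1: no out-edges | ready=[] | order so far=[3, 0, 2, 4, 1]
  Result: [3, 0, 2, 4, 1]

Answer: [3, 0, 2, 4, 1]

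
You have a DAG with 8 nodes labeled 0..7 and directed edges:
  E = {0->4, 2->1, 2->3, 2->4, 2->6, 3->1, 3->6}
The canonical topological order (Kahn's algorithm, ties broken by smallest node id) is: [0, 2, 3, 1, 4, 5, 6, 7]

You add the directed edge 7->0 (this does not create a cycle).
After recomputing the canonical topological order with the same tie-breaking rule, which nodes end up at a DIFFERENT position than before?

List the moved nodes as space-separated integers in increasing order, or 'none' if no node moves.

Answer: 0 1 2 3 4 5 6 7

Derivation:
Old toposort: [0, 2, 3, 1, 4, 5, 6, 7]
Added edge 7->0
Recompute Kahn (smallest-id tiebreak):
  initial in-degrees: [1, 2, 0, 1, 2, 0, 2, 0]
  ready (indeg=0): [2, 5, 7]
  pop 2: indeg[1]->1; indeg[3]->0; indeg[4]->1; indeg[6]->1 | ready=[3, 5, 7] | order so far=[2]
  pop 3: indeg[1]->0; indeg[6]->0 | ready=[1, 5, 6, 7] | order so far=[2, 3]
  pop 1: no out-edges | ready=[5, 6, 7] | order so far=[2, 3, 1]
  pop 5: no out-edges | ready=[6, 7] | order so far=[2, 3, 1, 5]
  pop 6: no out-edges | ready=[7] | order so far=[2, 3, 1, 5, 6]
  pop 7: indeg[0]->0 | ready=[0] | order so far=[2, 3, 1, 5, 6, 7]
  pop 0: indeg[4]->0 | ready=[4] | order so far=[2, 3, 1, 5, 6, 7, 0]
  pop 4: no out-edges | ready=[] | order so far=[2, 3, 1, 5, 6, 7, 0, 4]
New canonical toposort: [2, 3, 1, 5, 6, 7, 0, 4]
Compare positions:
  Node 0: index 0 -> 6 (moved)
  Node 1: index 3 -> 2 (moved)
  Node 2: index 1 -> 0 (moved)
  Node 3: index 2 -> 1 (moved)
  Node 4: index 4 -> 7 (moved)
  Node 5: index 5 -> 3 (moved)
  Node 6: index 6 -> 4 (moved)
  Node 7: index 7 -> 5 (moved)
Nodes that changed position: 0 1 2 3 4 5 6 7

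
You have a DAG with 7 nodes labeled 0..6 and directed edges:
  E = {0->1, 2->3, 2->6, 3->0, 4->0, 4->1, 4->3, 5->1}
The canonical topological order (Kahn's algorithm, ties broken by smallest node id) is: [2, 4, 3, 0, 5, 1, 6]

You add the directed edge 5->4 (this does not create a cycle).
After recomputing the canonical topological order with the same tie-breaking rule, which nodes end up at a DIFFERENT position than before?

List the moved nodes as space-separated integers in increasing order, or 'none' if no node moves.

Answer: 0 3 4 5

Derivation:
Old toposort: [2, 4, 3, 0, 5, 1, 6]
Added edge 5->4
Recompute Kahn (smallest-id tiebreak):
  initial in-degrees: [2, 3, 0, 2, 1, 0, 1]
  ready (indeg=0): [2, 5]
  pop 2: indeg[3]->1; indeg[6]->0 | ready=[5, 6] | order so far=[2]
  pop 5: indeg[1]->2; indeg[4]->0 | ready=[4, 6] | order so far=[2, 5]
  pop 4: indeg[0]->1; indeg[1]->1; indeg[3]->0 | ready=[3, 6] | order so far=[2, 5, 4]
  pop 3: indeg[0]->0 | ready=[0, 6] | order so far=[2, 5, 4, 3]
  pop 0: indeg[1]->0 | ready=[1, 6] | order so far=[2, 5, 4, 3, 0]
  pop 1: no out-edges | ready=[6] | order so far=[2, 5, 4, 3, 0, 1]
  pop 6: no out-edges | ready=[] | order so far=[2, 5, 4, 3, 0, 1, 6]
New canonical toposort: [2, 5, 4, 3, 0, 1, 6]
Compare positions:
  Node 0: index 3 -> 4 (moved)
  Node 1: index 5 -> 5 (same)
  Node 2: index 0 -> 0 (same)
  Node 3: index 2 -> 3 (moved)
  Node 4: index 1 -> 2 (moved)
  Node 5: index 4 -> 1 (moved)
  Node 6: index 6 -> 6 (same)
Nodes that changed position: 0 3 4 5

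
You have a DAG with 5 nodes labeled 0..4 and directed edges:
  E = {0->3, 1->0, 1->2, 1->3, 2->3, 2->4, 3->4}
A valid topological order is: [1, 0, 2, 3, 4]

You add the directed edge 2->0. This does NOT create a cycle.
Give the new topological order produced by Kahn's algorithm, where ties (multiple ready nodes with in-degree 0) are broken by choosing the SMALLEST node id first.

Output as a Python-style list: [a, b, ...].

Answer: [1, 2, 0, 3, 4]

Derivation:
Old toposort: [1, 0, 2, 3, 4]
Added edge: 2->0
Position of 2 (2) > position of 0 (1). Must reorder: 2 must now come before 0.
Run Kahn's algorithm (break ties by smallest node id):
  initial in-degrees: [2, 0, 1, 3, 2]
  ready (indeg=0): [1]
  pop 1: indeg[0]->1; indeg[2]->0; indeg[3]->2 | ready=[2] | order so far=[1]
  pop 2: indeg[0]->0; indeg[3]->1; indeg[4]->1 | ready=[0] | order so far=[1, 2]
  pop 0: indeg[3]->0 | ready=[3] | order so far=[1, 2, 0]
  pop 3: indeg[4]->0 | ready=[4] | order so far=[1, 2, 0, 3]
  pop 4: no out-edges | ready=[] | order so far=[1, 2, 0, 3, 4]
  Result: [1, 2, 0, 3, 4]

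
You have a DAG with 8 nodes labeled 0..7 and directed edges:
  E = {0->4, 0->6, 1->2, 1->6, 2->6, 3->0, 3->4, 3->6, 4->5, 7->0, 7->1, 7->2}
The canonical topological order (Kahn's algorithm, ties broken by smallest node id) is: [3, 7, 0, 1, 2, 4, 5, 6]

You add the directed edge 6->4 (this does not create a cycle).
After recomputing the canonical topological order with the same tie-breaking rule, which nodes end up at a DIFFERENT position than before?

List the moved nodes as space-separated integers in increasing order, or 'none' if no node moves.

Answer: 4 5 6

Derivation:
Old toposort: [3, 7, 0, 1, 2, 4, 5, 6]
Added edge 6->4
Recompute Kahn (smallest-id tiebreak):
  initial in-degrees: [2, 1, 2, 0, 3, 1, 4, 0]
  ready (indeg=0): [3, 7]
  pop 3: indeg[0]->1; indeg[4]->2; indeg[6]->3 | ready=[7] | order so far=[3]
  pop 7: indeg[0]->0; indeg[1]->0; indeg[2]->1 | ready=[0, 1] | order so far=[3, 7]
  pop 0: indeg[4]->1; indeg[6]->2 | ready=[1] | order so far=[3, 7, 0]
  pop 1: indeg[2]->0; indeg[6]->1 | ready=[2] | order so far=[3, 7, 0, 1]
  pop 2: indeg[6]->0 | ready=[6] | order so far=[3, 7, 0, 1, 2]
  pop 6: indeg[4]->0 | ready=[4] | order so far=[3, 7, 0, 1, 2, 6]
  pop 4: indeg[5]->0 | ready=[5] | order so far=[3, 7, 0, 1, 2, 6, 4]
  pop 5: no out-edges | ready=[] | order so far=[3, 7, 0, 1, 2, 6, 4, 5]
New canonical toposort: [3, 7, 0, 1, 2, 6, 4, 5]
Compare positions:
  Node 0: index 2 -> 2 (same)
  Node 1: index 3 -> 3 (same)
  Node 2: index 4 -> 4 (same)
  Node 3: index 0 -> 0 (same)
  Node 4: index 5 -> 6 (moved)
  Node 5: index 6 -> 7 (moved)
  Node 6: index 7 -> 5 (moved)
  Node 7: index 1 -> 1 (same)
Nodes that changed position: 4 5 6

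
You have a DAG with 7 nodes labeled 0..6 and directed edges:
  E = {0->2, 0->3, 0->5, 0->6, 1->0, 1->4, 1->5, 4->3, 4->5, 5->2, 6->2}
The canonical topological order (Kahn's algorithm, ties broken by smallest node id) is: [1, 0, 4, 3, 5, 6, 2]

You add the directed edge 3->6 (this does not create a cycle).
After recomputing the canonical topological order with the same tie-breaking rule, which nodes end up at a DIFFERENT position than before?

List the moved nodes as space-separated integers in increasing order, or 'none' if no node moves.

Answer: none

Derivation:
Old toposort: [1, 0, 4, 3, 5, 6, 2]
Added edge 3->6
Recompute Kahn (smallest-id tiebreak):
  initial in-degrees: [1, 0, 3, 2, 1, 3, 2]
  ready (indeg=0): [1]
  pop 1: indeg[0]->0; indeg[4]->0; indeg[5]->2 | ready=[0, 4] | order so far=[1]
  pop 0: indeg[2]->2; indeg[3]->1; indeg[5]->1; indeg[6]->1 | ready=[4] | order so far=[1, 0]
  pop 4: indeg[3]->0; indeg[5]->0 | ready=[3, 5] | order so far=[1, 0, 4]
  pop 3: indeg[6]->0 | ready=[5, 6] | order so far=[1, 0, 4, 3]
  pop 5: indeg[2]->1 | ready=[6] | order so far=[1, 0, 4, 3, 5]
  pop 6: indeg[2]->0 | ready=[2] | order so far=[1, 0, 4, 3, 5, 6]
  pop 2: no out-edges | ready=[] | order so far=[1, 0, 4, 3, 5, 6, 2]
New canonical toposort: [1, 0, 4, 3, 5, 6, 2]
Compare positions:
  Node 0: index 1 -> 1 (same)
  Node 1: index 0 -> 0 (same)
  Node 2: index 6 -> 6 (same)
  Node 3: index 3 -> 3 (same)
  Node 4: index 2 -> 2 (same)
  Node 5: index 4 -> 4 (same)
  Node 6: index 5 -> 5 (same)
Nodes that changed position: none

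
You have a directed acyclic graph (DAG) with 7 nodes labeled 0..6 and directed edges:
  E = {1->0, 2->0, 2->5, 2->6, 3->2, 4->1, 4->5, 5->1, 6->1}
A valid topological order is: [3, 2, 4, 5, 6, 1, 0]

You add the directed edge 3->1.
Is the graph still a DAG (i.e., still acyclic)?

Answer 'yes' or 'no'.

Given toposort: [3, 2, 4, 5, 6, 1, 0]
Position of 3: index 0; position of 1: index 5
New edge 3->1: forward
Forward edge: respects the existing order. Still a DAG, same toposort still valid.
Still a DAG? yes

Answer: yes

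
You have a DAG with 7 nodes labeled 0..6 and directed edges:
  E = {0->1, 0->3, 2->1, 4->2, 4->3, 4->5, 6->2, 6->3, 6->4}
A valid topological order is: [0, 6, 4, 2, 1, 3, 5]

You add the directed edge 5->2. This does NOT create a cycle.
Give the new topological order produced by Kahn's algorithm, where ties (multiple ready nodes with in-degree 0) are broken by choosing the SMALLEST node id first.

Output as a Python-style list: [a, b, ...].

Old toposort: [0, 6, 4, 2, 1, 3, 5]
Added edge: 5->2
Position of 5 (6) > position of 2 (3). Must reorder: 5 must now come before 2.
Run Kahn's algorithm (break ties by smallest node id):
  initial in-degrees: [0, 2, 3, 3, 1, 1, 0]
  ready (indeg=0): [0, 6]
  pop 0: indeg[1]->1; indeg[3]->2 | ready=[6] | order so far=[0]
  pop 6: indeg[2]->2; indeg[3]->1; indeg[4]->0 | ready=[4] | order so far=[0, 6]
  pop 4: indeg[2]->1; indeg[3]->0; indeg[5]->0 | ready=[3, 5] | order so far=[0, 6, 4]
  pop 3: no out-edges | ready=[5] | order so far=[0, 6, 4, 3]
  pop 5: indeg[2]->0 | ready=[2] | order so far=[0, 6, 4, 3, 5]
  pop 2: indeg[1]->0 | ready=[1] | order so far=[0, 6, 4, 3, 5, 2]
  pop 1: no out-edges | ready=[] | order so far=[0, 6, 4, 3, 5, 2, 1]
  Result: [0, 6, 4, 3, 5, 2, 1]

Answer: [0, 6, 4, 3, 5, 2, 1]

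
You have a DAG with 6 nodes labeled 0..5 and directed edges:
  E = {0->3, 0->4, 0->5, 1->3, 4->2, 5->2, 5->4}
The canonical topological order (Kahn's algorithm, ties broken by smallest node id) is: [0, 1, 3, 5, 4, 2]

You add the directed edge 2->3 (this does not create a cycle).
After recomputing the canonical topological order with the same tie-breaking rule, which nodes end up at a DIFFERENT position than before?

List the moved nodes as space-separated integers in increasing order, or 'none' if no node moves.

Answer: 2 3 4 5

Derivation:
Old toposort: [0, 1, 3, 5, 4, 2]
Added edge 2->3
Recompute Kahn (smallest-id tiebreak):
  initial in-degrees: [0, 0, 2, 3, 2, 1]
  ready (indeg=0): [0, 1]
  pop 0: indeg[3]->2; indeg[4]->1; indeg[5]->0 | ready=[1, 5] | order so far=[0]
  pop 1: indeg[3]->1 | ready=[5] | order so far=[0, 1]
  pop 5: indeg[2]->1; indeg[4]->0 | ready=[4] | order so far=[0, 1, 5]
  pop 4: indeg[2]->0 | ready=[2] | order so far=[0, 1, 5, 4]
  pop 2: indeg[3]->0 | ready=[3] | order so far=[0, 1, 5, 4, 2]
  pop 3: no out-edges | ready=[] | order so far=[0, 1, 5, 4, 2, 3]
New canonical toposort: [0, 1, 5, 4, 2, 3]
Compare positions:
  Node 0: index 0 -> 0 (same)
  Node 1: index 1 -> 1 (same)
  Node 2: index 5 -> 4 (moved)
  Node 3: index 2 -> 5 (moved)
  Node 4: index 4 -> 3 (moved)
  Node 5: index 3 -> 2 (moved)
Nodes that changed position: 2 3 4 5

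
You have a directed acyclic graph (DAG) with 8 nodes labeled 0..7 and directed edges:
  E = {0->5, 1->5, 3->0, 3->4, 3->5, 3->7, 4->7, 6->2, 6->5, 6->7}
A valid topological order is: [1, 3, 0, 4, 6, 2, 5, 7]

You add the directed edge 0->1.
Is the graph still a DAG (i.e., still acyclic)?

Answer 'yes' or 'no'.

Given toposort: [1, 3, 0, 4, 6, 2, 5, 7]
Position of 0: index 2; position of 1: index 0
New edge 0->1: backward (u after v in old order)
Backward edge: old toposort is now invalid. Check if this creates a cycle.
Does 1 already reach 0? Reachable from 1: [1, 5]. NO -> still a DAG (reorder needed).
Still a DAG? yes

Answer: yes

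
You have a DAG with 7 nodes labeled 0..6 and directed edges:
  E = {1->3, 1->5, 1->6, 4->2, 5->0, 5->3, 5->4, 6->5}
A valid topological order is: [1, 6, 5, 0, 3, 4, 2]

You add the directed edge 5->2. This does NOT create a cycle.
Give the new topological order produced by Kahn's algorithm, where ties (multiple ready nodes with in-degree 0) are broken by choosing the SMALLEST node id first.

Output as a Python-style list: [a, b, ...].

Answer: [1, 6, 5, 0, 3, 4, 2]

Derivation:
Old toposort: [1, 6, 5, 0, 3, 4, 2]
Added edge: 5->2
Position of 5 (2) < position of 2 (6). Old order still valid.
Run Kahn's algorithm (break ties by smallest node id):
  initial in-degrees: [1, 0, 2, 2, 1, 2, 1]
  ready (indeg=0): [1]
  pop 1: indeg[3]->1; indeg[5]->1; indeg[6]->0 | ready=[6] | order so far=[1]
  pop 6: indeg[5]->0 | ready=[5] | order so far=[1, 6]
  pop 5: indeg[0]->0; indeg[2]->1; indeg[3]->0; indeg[4]->0 | ready=[0, 3, 4] | order so far=[1, 6, 5]
  pop 0: no out-edges | ready=[3, 4] | order so far=[1, 6, 5, 0]
  pop 3: no out-edges | ready=[4] | order so far=[1, 6, 5, 0, 3]
  pop 4: indeg[2]->0 | ready=[2] | order so far=[1, 6, 5, 0, 3, 4]
  pop 2: no out-edges | ready=[] | order so far=[1, 6, 5, 0, 3, 4, 2]
  Result: [1, 6, 5, 0, 3, 4, 2]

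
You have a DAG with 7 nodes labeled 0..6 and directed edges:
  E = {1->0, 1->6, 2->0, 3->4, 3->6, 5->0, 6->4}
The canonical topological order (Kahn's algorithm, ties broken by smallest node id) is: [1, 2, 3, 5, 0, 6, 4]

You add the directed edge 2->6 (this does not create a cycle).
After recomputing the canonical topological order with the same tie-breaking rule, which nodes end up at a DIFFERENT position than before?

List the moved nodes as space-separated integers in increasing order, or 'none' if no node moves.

Old toposort: [1, 2, 3, 5, 0, 6, 4]
Added edge 2->6
Recompute Kahn (smallest-id tiebreak):
  initial in-degrees: [3, 0, 0, 0, 2, 0, 3]
  ready (indeg=0): [1, 2, 3, 5]
  pop 1: indeg[0]->2; indeg[6]->2 | ready=[2, 3, 5] | order so far=[1]
  pop 2: indeg[0]->1; indeg[6]->1 | ready=[3, 5] | order so far=[1, 2]
  pop 3: indeg[4]->1; indeg[6]->0 | ready=[5, 6] | order so far=[1, 2, 3]
  pop 5: indeg[0]->0 | ready=[0, 6] | order so far=[1, 2, 3, 5]
  pop 0: no out-edges | ready=[6] | order so far=[1, 2, 3, 5, 0]
  pop 6: indeg[4]->0 | ready=[4] | order so far=[1, 2, 3, 5, 0, 6]
  pop 4: no out-edges | ready=[] | order so far=[1, 2, 3, 5, 0, 6, 4]
New canonical toposort: [1, 2, 3, 5, 0, 6, 4]
Compare positions:
  Node 0: index 4 -> 4 (same)
  Node 1: index 0 -> 0 (same)
  Node 2: index 1 -> 1 (same)
  Node 3: index 2 -> 2 (same)
  Node 4: index 6 -> 6 (same)
  Node 5: index 3 -> 3 (same)
  Node 6: index 5 -> 5 (same)
Nodes that changed position: none

Answer: none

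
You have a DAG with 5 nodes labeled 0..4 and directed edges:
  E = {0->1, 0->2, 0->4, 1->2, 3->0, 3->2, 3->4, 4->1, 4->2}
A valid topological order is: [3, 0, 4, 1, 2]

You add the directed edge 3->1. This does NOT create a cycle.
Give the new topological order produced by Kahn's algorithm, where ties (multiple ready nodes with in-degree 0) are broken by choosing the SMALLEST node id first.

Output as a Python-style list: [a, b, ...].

Old toposort: [3, 0, 4, 1, 2]
Added edge: 3->1
Position of 3 (0) < position of 1 (3). Old order still valid.
Run Kahn's algorithm (break ties by smallest node id):
  initial in-degrees: [1, 3, 4, 0, 2]
  ready (indeg=0): [3]
  pop 3: indeg[0]->0; indeg[1]->2; indeg[2]->3; indeg[4]->1 | ready=[0] | order so far=[3]
  pop 0: indeg[1]->1; indeg[2]->2; indeg[4]->0 | ready=[4] | order so far=[3, 0]
  pop 4: indeg[1]->0; indeg[2]->1 | ready=[1] | order so far=[3, 0, 4]
  pop 1: indeg[2]->0 | ready=[2] | order so far=[3, 0, 4, 1]
  pop 2: no out-edges | ready=[] | order so far=[3, 0, 4, 1, 2]
  Result: [3, 0, 4, 1, 2]

Answer: [3, 0, 4, 1, 2]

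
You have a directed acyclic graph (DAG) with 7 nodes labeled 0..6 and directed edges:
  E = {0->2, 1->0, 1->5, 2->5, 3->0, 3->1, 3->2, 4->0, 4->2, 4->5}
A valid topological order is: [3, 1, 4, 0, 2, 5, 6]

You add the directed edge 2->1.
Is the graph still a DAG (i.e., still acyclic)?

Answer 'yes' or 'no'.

Given toposort: [3, 1, 4, 0, 2, 5, 6]
Position of 2: index 4; position of 1: index 1
New edge 2->1: backward (u after v in old order)
Backward edge: old toposort is now invalid. Check if this creates a cycle.
Does 1 already reach 2? Reachable from 1: [0, 1, 2, 5]. YES -> cycle!
Still a DAG? no

Answer: no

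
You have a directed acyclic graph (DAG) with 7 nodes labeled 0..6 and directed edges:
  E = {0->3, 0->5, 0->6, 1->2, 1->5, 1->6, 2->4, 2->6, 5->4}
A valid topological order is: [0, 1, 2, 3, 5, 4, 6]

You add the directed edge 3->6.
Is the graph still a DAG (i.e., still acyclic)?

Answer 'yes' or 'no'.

Answer: yes

Derivation:
Given toposort: [0, 1, 2, 3, 5, 4, 6]
Position of 3: index 3; position of 6: index 6
New edge 3->6: forward
Forward edge: respects the existing order. Still a DAG, same toposort still valid.
Still a DAG? yes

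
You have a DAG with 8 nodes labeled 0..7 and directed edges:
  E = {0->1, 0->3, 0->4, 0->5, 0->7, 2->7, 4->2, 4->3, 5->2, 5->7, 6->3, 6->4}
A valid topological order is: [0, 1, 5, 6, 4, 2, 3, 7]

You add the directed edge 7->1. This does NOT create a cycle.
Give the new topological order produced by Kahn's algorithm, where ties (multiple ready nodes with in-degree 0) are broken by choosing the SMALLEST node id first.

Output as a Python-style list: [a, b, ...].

Old toposort: [0, 1, 5, 6, 4, 2, 3, 7]
Added edge: 7->1
Position of 7 (7) > position of 1 (1). Must reorder: 7 must now come before 1.
Run Kahn's algorithm (break ties by smallest node id):
  initial in-degrees: [0, 2, 2, 3, 2, 1, 0, 3]
  ready (indeg=0): [0, 6]
  pop 0: indeg[1]->1; indeg[3]->2; indeg[4]->1; indeg[5]->0; indeg[7]->2 | ready=[5, 6] | order so far=[0]
  pop 5: indeg[2]->1; indeg[7]->1 | ready=[6] | order so far=[0, 5]
  pop 6: indeg[3]->1; indeg[4]->0 | ready=[4] | order so far=[0, 5, 6]
  pop 4: indeg[2]->0; indeg[3]->0 | ready=[2, 3] | order so far=[0, 5, 6, 4]
  pop 2: indeg[7]->0 | ready=[3, 7] | order so far=[0, 5, 6, 4, 2]
  pop 3: no out-edges | ready=[7] | order so far=[0, 5, 6, 4, 2, 3]
  pop 7: indeg[1]->0 | ready=[1] | order so far=[0, 5, 6, 4, 2, 3, 7]
  pop 1: no out-edges | ready=[] | order so far=[0, 5, 6, 4, 2, 3, 7, 1]
  Result: [0, 5, 6, 4, 2, 3, 7, 1]

Answer: [0, 5, 6, 4, 2, 3, 7, 1]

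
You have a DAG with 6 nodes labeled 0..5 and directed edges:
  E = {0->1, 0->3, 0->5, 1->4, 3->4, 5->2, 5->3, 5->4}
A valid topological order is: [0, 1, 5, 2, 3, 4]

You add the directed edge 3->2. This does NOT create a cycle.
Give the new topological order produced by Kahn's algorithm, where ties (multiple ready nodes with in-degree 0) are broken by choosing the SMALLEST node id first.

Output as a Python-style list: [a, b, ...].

Answer: [0, 1, 5, 3, 2, 4]

Derivation:
Old toposort: [0, 1, 5, 2, 3, 4]
Added edge: 3->2
Position of 3 (4) > position of 2 (3). Must reorder: 3 must now come before 2.
Run Kahn's algorithm (break ties by smallest node id):
  initial in-degrees: [0, 1, 2, 2, 3, 1]
  ready (indeg=0): [0]
  pop 0: indeg[1]->0; indeg[3]->1; indeg[5]->0 | ready=[1, 5] | order so far=[0]
  pop 1: indeg[4]->2 | ready=[5] | order so far=[0, 1]
  pop 5: indeg[2]->1; indeg[3]->0; indeg[4]->1 | ready=[3] | order so far=[0, 1, 5]
  pop 3: indeg[2]->0; indeg[4]->0 | ready=[2, 4] | order so far=[0, 1, 5, 3]
  pop 2: no out-edges | ready=[4] | order so far=[0, 1, 5, 3, 2]
  pop 4: no out-edges | ready=[] | order so far=[0, 1, 5, 3, 2, 4]
  Result: [0, 1, 5, 3, 2, 4]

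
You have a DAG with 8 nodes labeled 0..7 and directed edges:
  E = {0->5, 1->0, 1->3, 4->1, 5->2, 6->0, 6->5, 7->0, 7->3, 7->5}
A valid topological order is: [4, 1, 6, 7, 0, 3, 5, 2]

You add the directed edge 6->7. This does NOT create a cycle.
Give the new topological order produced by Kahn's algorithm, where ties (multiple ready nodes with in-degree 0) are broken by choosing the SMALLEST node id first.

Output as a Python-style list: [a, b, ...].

Answer: [4, 1, 6, 7, 0, 3, 5, 2]

Derivation:
Old toposort: [4, 1, 6, 7, 0, 3, 5, 2]
Added edge: 6->7
Position of 6 (2) < position of 7 (3). Old order still valid.
Run Kahn's algorithm (break ties by smallest node id):
  initial in-degrees: [3, 1, 1, 2, 0, 3, 0, 1]
  ready (indeg=0): [4, 6]
  pop 4: indeg[1]->0 | ready=[1, 6] | order so far=[4]
  pop 1: indeg[0]->2; indeg[3]->1 | ready=[6] | order so far=[4, 1]
  pop 6: indeg[0]->1; indeg[5]->2; indeg[7]->0 | ready=[7] | order so far=[4, 1, 6]
  pop 7: indeg[0]->0; indeg[3]->0; indeg[5]->1 | ready=[0, 3] | order so far=[4, 1, 6, 7]
  pop 0: indeg[5]->0 | ready=[3, 5] | order so far=[4, 1, 6, 7, 0]
  pop 3: no out-edges | ready=[5] | order so far=[4, 1, 6, 7, 0, 3]
  pop 5: indeg[2]->0 | ready=[2] | order so far=[4, 1, 6, 7, 0, 3, 5]
  pop 2: no out-edges | ready=[] | order so far=[4, 1, 6, 7, 0, 3, 5, 2]
  Result: [4, 1, 6, 7, 0, 3, 5, 2]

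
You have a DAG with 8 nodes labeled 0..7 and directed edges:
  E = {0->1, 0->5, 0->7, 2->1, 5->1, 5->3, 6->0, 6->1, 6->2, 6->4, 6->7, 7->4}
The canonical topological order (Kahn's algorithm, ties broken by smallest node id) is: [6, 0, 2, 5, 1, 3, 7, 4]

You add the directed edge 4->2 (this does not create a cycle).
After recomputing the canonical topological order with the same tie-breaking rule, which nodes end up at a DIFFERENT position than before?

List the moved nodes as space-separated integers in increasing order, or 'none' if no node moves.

Old toposort: [6, 0, 2, 5, 1, 3, 7, 4]
Added edge 4->2
Recompute Kahn (smallest-id tiebreak):
  initial in-degrees: [1, 4, 2, 1, 2, 1, 0, 2]
  ready (indeg=0): [6]
  pop 6: indeg[0]->0; indeg[1]->3; indeg[2]->1; indeg[4]->1; indeg[7]->1 | ready=[0] | order so far=[6]
  pop 0: indeg[1]->2; indeg[5]->0; indeg[7]->0 | ready=[5, 7] | order so far=[6, 0]
  pop 5: indeg[1]->1; indeg[3]->0 | ready=[3, 7] | order so far=[6, 0, 5]
  pop 3: no out-edges | ready=[7] | order so far=[6, 0, 5, 3]
  pop 7: indeg[4]->0 | ready=[4] | order so far=[6, 0, 5, 3, 7]
  pop 4: indeg[2]->0 | ready=[2] | order so far=[6, 0, 5, 3, 7, 4]
  pop 2: indeg[1]->0 | ready=[1] | order so far=[6, 0, 5, 3, 7, 4, 2]
  pop 1: no out-edges | ready=[] | order so far=[6, 0, 5, 3, 7, 4, 2, 1]
New canonical toposort: [6, 0, 5, 3, 7, 4, 2, 1]
Compare positions:
  Node 0: index 1 -> 1 (same)
  Node 1: index 4 -> 7 (moved)
  Node 2: index 2 -> 6 (moved)
  Node 3: index 5 -> 3 (moved)
  Node 4: index 7 -> 5 (moved)
  Node 5: index 3 -> 2 (moved)
  Node 6: index 0 -> 0 (same)
  Node 7: index 6 -> 4 (moved)
Nodes that changed position: 1 2 3 4 5 7

Answer: 1 2 3 4 5 7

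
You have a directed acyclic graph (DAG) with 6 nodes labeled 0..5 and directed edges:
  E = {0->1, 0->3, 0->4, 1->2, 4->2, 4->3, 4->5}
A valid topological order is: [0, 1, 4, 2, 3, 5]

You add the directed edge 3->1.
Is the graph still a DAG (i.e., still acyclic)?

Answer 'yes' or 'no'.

Answer: yes

Derivation:
Given toposort: [0, 1, 4, 2, 3, 5]
Position of 3: index 4; position of 1: index 1
New edge 3->1: backward (u after v in old order)
Backward edge: old toposort is now invalid. Check if this creates a cycle.
Does 1 already reach 3? Reachable from 1: [1, 2]. NO -> still a DAG (reorder needed).
Still a DAG? yes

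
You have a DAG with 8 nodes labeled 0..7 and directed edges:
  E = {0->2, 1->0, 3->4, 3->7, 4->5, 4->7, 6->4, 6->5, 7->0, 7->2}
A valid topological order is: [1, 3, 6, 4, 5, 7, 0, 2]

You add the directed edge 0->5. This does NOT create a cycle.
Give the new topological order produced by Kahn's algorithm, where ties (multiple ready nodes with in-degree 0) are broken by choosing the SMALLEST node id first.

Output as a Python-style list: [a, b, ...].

Answer: [1, 3, 6, 4, 7, 0, 2, 5]

Derivation:
Old toposort: [1, 3, 6, 4, 5, 7, 0, 2]
Added edge: 0->5
Position of 0 (6) > position of 5 (4). Must reorder: 0 must now come before 5.
Run Kahn's algorithm (break ties by smallest node id):
  initial in-degrees: [2, 0, 2, 0, 2, 3, 0, 2]
  ready (indeg=0): [1, 3, 6]
  pop 1: indeg[0]->1 | ready=[3, 6] | order so far=[1]
  pop 3: indeg[4]->1; indeg[7]->1 | ready=[6] | order so far=[1, 3]
  pop 6: indeg[4]->0; indeg[5]->2 | ready=[4] | order so far=[1, 3, 6]
  pop 4: indeg[5]->1; indeg[7]->0 | ready=[7] | order so far=[1, 3, 6, 4]
  pop 7: indeg[0]->0; indeg[2]->1 | ready=[0] | order so far=[1, 3, 6, 4, 7]
  pop 0: indeg[2]->0; indeg[5]->0 | ready=[2, 5] | order so far=[1, 3, 6, 4, 7, 0]
  pop 2: no out-edges | ready=[5] | order so far=[1, 3, 6, 4, 7, 0, 2]
  pop 5: no out-edges | ready=[] | order so far=[1, 3, 6, 4, 7, 0, 2, 5]
  Result: [1, 3, 6, 4, 7, 0, 2, 5]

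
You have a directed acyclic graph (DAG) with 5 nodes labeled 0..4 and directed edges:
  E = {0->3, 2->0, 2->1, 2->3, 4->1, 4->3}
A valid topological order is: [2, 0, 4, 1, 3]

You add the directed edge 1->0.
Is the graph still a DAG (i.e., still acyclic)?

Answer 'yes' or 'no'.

Answer: yes

Derivation:
Given toposort: [2, 0, 4, 1, 3]
Position of 1: index 3; position of 0: index 1
New edge 1->0: backward (u after v in old order)
Backward edge: old toposort is now invalid. Check if this creates a cycle.
Does 0 already reach 1? Reachable from 0: [0, 3]. NO -> still a DAG (reorder needed).
Still a DAG? yes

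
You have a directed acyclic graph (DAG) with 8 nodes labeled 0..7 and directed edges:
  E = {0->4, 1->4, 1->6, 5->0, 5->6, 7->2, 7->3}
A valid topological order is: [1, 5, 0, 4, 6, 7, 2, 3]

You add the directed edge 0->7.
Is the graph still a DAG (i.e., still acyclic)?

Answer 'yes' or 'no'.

Answer: yes

Derivation:
Given toposort: [1, 5, 0, 4, 6, 7, 2, 3]
Position of 0: index 2; position of 7: index 5
New edge 0->7: forward
Forward edge: respects the existing order. Still a DAG, same toposort still valid.
Still a DAG? yes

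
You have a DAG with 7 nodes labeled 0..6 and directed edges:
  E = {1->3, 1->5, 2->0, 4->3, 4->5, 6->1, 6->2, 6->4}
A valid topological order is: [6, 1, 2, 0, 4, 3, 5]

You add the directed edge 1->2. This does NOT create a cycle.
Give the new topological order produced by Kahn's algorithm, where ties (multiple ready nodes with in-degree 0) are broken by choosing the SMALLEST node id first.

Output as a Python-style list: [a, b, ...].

Old toposort: [6, 1, 2, 0, 4, 3, 5]
Added edge: 1->2
Position of 1 (1) < position of 2 (2). Old order still valid.
Run Kahn's algorithm (break ties by smallest node id):
  initial in-degrees: [1, 1, 2, 2, 1, 2, 0]
  ready (indeg=0): [6]
  pop 6: indeg[1]->0; indeg[2]->1; indeg[4]->0 | ready=[1, 4] | order so far=[6]
  pop 1: indeg[2]->0; indeg[3]->1; indeg[5]->1 | ready=[2, 4] | order so far=[6, 1]
  pop 2: indeg[0]->0 | ready=[0, 4] | order so far=[6, 1, 2]
  pop 0: no out-edges | ready=[4] | order so far=[6, 1, 2, 0]
  pop 4: indeg[3]->0; indeg[5]->0 | ready=[3, 5] | order so far=[6, 1, 2, 0, 4]
  pop 3: no out-edges | ready=[5] | order so far=[6, 1, 2, 0, 4, 3]
  pop 5: no out-edges | ready=[] | order so far=[6, 1, 2, 0, 4, 3, 5]
  Result: [6, 1, 2, 0, 4, 3, 5]

Answer: [6, 1, 2, 0, 4, 3, 5]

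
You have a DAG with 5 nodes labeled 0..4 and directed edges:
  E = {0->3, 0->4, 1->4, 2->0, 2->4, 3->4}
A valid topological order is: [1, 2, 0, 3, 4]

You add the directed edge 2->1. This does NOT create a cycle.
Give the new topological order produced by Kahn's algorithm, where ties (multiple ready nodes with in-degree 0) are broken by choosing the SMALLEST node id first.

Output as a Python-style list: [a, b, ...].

Old toposort: [1, 2, 0, 3, 4]
Added edge: 2->1
Position of 2 (1) > position of 1 (0). Must reorder: 2 must now come before 1.
Run Kahn's algorithm (break ties by smallest node id):
  initial in-degrees: [1, 1, 0, 1, 4]
  ready (indeg=0): [2]
  pop 2: indeg[0]->0; indeg[1]->0; indeg[4]->3 | ready=[0, 1] | order so far=[2]
  pop 0: indeg[3]->0; indeg[4]->2 | ready=[1, 3] | order so far=[2, 0]
  pop 1: indeg[4]->1 | ready=[3] | order so far=[2, 0, 1]
  pop 3: indeg[4]->0 | ready=[4] | order so far=[2, 0, 1, 3]
  pop 4: no out-edges | ready=[] | order so far=[2, 0, 1, 3, 4]
  Result: [2, 0, 1, 3, 4]

Answer: [2, 0, 1, 3, 4]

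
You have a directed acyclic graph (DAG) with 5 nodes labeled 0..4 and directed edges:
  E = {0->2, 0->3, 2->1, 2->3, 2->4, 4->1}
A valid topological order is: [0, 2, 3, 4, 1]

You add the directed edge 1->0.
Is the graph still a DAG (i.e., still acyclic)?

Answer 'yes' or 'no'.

Given toposort: [0, 2, 3, 4, 1]
Position of 1: index 4; position of 0: index 0
New edge 1->0: backward (u after v in old order)
Backward edge: old toposort is now invalid. Check if this creates a cycle.
Does 0 already reach 1? Reachable from 0: [0, 1, 2, 3, 4]. YES -> cycle!
Still a DAG? no

Answer: no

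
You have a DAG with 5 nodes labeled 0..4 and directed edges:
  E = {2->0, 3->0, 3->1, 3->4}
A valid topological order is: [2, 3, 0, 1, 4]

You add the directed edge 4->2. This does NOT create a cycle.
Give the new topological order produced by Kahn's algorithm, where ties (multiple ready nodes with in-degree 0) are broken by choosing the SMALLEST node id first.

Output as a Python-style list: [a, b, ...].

Old toposort: [2, 3, 0, 1, 4]
Added edge: 4->2
Position of 4 (4) > position of 2 (0). Must reorder: 4 must now come before 2.
Run Kahn's algorithm (break ties by smallest node id):
  initial in-degrees: [2, 1, 1, 0, 1]
  ready (indeg=0): [3]
  pop 3: indeg[0]->1; indeg[1]->0; indeg[4]->0 | ready=[1, 4] | order so far=[3]
  pop 1: no out-edges | ready=[4] | order so far=[3, 1]
  pop 4: indeg[2]->0 | ready=[2] | order so far=[3, 1, 4]
  pop 2: indeg[0]->0 | ready=[0] | order so far=[3, 1, 4, 2]
  pop 0: no out-edges | ready=[] | order so far=[3, 1, 4, 2, 0]
  Result: [3, 1, 4, 2, 0]

Answer: [3, 1, 4, 2, 0]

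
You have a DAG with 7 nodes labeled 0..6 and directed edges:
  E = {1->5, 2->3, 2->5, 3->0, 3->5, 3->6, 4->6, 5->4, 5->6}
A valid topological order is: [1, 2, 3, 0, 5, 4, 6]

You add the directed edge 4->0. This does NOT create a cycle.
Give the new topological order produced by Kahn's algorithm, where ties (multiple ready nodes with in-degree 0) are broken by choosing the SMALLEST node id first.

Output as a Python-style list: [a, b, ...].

Answer: [1, 2, 3, 5, 4, 0, 6]

Derivation:
Old toposort: [1, 2, 3, 0, 5, 4, 6]
Added edge: 4->0
Position of 4 (5) > position of 0 (3). Must reorder: 4 must now come before 0.
Run Kahn's algorithm (break ties by smallest node id):
  initial in-degrees: [2, 0, 0, 1, 1, 3, 3]
  ready (indeg=0): [1, 2]
  pop 1: indeg[5]->2 | ready=[2] | order so far=[1]
  pop 2: indeg[3]->0; indeg[5]->1 | ready=[3] | order so far=[1, 2]
  pop 3: indeg[0]->1; indeg[5]->0; indeg[6]->2 | ready=[5] | order so far=[1, 2, 3]
  pop 5: indeg[4]->0; indeg[6]->1 | ready=[4] | order so far=[1, 2, 3, 5]
  pop 4: indeg[0]->0; indeg[6]->0 | ready=[0, 6] | order so far=[1, 2, 3, 5, 4]
  pop 0: no out-edges | ready=[6] | order so far=[1, 2, 3, 5, 4, 0]
  pop 6: no out-edges | ready=[] | order so far=[1, 2, 3, 5, 4, 0, 6]
  Result: [1, 2, 3, 5, 4, 0, 6]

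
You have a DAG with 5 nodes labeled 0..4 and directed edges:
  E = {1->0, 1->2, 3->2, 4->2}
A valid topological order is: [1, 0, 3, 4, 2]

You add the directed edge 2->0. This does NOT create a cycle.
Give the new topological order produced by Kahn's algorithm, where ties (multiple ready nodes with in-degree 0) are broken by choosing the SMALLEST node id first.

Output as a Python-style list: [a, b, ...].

Answer: [1, 3, 4, 2, 0]

Derivation:
Old toposort: [1, 0, 3, 4, 2]
Added edge: 2->0
Position of 2 (4) > position of 0 (1). Must reorder: 2 must now come before 0.
Run Kahn's algorithm (break ties by smallest node id):
  initial in-degrees: [2, 0, 3, 0, 0]
  ready (indeg=0): [1, 3, 4]
  pop 1: indeg[0]->1; indeg[2]->2 | ready=[3, 4] | order so far=[1]
  pop 3: indeg[2]->1 | ready=[4] | order so far=[1, 3]
  pop 4: indeg[2]->0 | ready=[2] | order so far=[1, 3, 4]
  pop 2: indeg[0]->0 | ready=[0] | order so far=[1, 3, 4, 2]
  pop 0: no out-edges | ready=[] | order so far=[1, 3, 4, 2, 0]
  Result: [1, 3, 4, 2, 0]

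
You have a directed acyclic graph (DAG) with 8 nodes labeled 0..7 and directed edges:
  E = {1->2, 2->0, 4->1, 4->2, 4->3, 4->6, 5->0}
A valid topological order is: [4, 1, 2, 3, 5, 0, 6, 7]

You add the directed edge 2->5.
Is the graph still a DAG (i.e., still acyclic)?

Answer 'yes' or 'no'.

Given toposort: [4, 1, 2, 3, 5, 0, 6, 7]
Position of 2: index 2; position of 5: index 4
New edge 2->5: forward
Forward edge: respects the existing order. Still a DAG, same toposort still valid.
Still a DAG? yes

Answer: yes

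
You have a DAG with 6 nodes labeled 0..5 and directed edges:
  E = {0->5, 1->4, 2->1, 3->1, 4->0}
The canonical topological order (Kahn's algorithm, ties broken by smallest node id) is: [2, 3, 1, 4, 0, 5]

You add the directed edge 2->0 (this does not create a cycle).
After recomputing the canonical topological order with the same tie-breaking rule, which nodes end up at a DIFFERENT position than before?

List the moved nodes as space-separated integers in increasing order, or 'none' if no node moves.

Answer: none

Derivation:
Old toposort: [2, 3, 1, 4, 0, 5]
Added edge 2->0
Recompute Kahn (smallest-id tiebreak):
  initial in-degrees: [2, 2, 0, 0, 1, 1]
  ready (indeg=0): [2, 3]
  pop 2: indeg[0]->1; indeg[1]->1 | ready=[3] | order so far=[2]
  pop 3: indeg[1]->0 | ready=[1] | order so far=[2, 3]
  pop 1: indeg[4]->0 | ready=[4] | order so far=[2, 3, 1]
  pop 4: indeg[0]->0 | ready=[0] | order so far=[2, 3, 1, 4]
  pop 0: indeg[5]->0 | ready=[5] | order so far=[2, 3, 1, 4, 0]
  pop 5: no out-edges | ready=[] | order so far=[2, 3, 1, 4, 0, 5]
New canonical toposort: [2, 3, 1, 4, 0, 5]
Compare positions:
  Node 0: index 4 -> 4 (same)
  Node 1: index 2 -> 2 (same)
  Node 2: index 0 -> 0 (same)
  Node 3: index 1 -> 1 (same)
  Node 4: index 3 -> 3 (same)
  Node 5: index 5 -> 5 (same)
Nodes that changed position: none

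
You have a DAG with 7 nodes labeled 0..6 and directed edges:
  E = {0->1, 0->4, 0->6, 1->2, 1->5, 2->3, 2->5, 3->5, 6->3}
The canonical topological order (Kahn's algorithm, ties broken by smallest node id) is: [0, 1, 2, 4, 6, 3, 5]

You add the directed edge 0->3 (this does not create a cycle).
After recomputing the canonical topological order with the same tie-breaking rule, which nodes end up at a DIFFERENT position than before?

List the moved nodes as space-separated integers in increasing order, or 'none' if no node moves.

Answer: none

Derivation:
Old toposort: [0, 1, 2, 4, 6, 3, 5]
Added edge 0->3
Recompute Kahn (smallest-id tiebreak):
  initial in-degrees: [0, 1, 1, 3, 1, 3, 1]
  ready (indeg=0): [0]
  pop 0: indeg[1]->0; indeg[3]->2; indeg[4]->0; indeg[6]->0 | ready=[1, 4, 6] | order so far=[0]
  pop 1: indeg[2]->0; indeg[5]->2 | ready=[2, 4, 6] | order so far=[0, 1]
  pop 2: indeg[3]->1; indeg[5]->1 | ready=[4, 6] | order so far=[0, 1, 2]
  pop 4: no out-edges | ready=[6] | order so far=[0, 1, 2, 4]
  pop 6: indeg[3]->0 | ready=[3] | order so far=[0, 1, 2, 4, 6]
  pop 3: indeg[5]->0 | ready=[5] | order so far=[0, 1, 2, 4, 6, 3]
  pop 5: no out-edges | ready=[] | order so far=[0, 1, 2, 4, 6, 3, 5]
New canonical toposort: [0, 1, 2, 4, 6, 3, 5]
Compare positions:
  Node 0: index 0 -> 0 (same)
  Node 1: index 1 -> 1 (same)
  Node 2: index 2 -> 2 (same)
  Node 3: index 5 -> 5 (same)
  Node 4: index 3 -> 3 (same)
  Node 5: index 6 -> 6 (same)
  Node 6: index 4 -> 4 (same)
Nodes that changed position: none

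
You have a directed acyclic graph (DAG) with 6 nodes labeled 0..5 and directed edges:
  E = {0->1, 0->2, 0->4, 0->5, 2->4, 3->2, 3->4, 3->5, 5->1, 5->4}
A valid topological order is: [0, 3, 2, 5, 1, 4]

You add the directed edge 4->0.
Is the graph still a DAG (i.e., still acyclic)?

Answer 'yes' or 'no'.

Given toposort: [0, 3, 2, 5, 1, 4]
Position of 4: index 5; position of 0: index 0
New edge 4->0: backward (u after v in old order)
Backward edge: old toposort is now invalid. Check if this creates a cycle.
Does 0 already reach 4? Reachable from 0: [0, 1, 2, 4, 5]. YES -> cycle!
Still a DAG? no

Answer: no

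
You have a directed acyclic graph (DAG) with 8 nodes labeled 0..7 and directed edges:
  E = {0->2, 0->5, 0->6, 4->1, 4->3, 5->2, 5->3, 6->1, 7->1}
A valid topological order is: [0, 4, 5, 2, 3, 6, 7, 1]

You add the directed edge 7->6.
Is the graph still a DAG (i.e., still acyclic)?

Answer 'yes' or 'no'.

Answer: yes

Derivation:
Given toposort: [0, 4, 5, 2, 3, 6, 7, 1]
Position of 7: index 6; position of 6: index 5
New edge 7->6: backward (u after v in old order)
Backward edge: old toposort is now invalid. Check if this creates a cycle.
Does 6 already reach 7? Reachable from 6: [1, 6]. NO -> still a DAG (reorder needed).
Still a DAG? yes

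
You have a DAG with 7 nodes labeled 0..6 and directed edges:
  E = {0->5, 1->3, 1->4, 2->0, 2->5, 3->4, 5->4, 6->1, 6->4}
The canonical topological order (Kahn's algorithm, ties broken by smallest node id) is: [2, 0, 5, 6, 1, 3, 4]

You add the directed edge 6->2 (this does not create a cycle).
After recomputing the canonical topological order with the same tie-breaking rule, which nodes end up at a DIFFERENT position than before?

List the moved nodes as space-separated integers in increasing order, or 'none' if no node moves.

Answer: 0 1 2 3 5 6

Derivation:
Old toposort: [2, 0, 5, 6, 1, 3, 4]
Added edge 6->2
Recompute Kahn (smallest-id tiebreak):
  initial in-degrees: [1, 1, 1, 1, 4, 2, 0]
  ready (indeg=0): [6]
  pop 6: indeg[1]->0; indeg[2]->0; indeg[4]->3 | ready=[1, 2] | order so far=[6]
  pop 1: indeg[3]->0; indeg[4]->2 | ready=[2, 3] | order so far=[6, 1]
  pop 2: indeg[0]->0; indeg[5]->1 | ready=[0, 3] | order so far=[6, 1, 2]
  pop 0: indeg[5]->0 | ready=[3, 5] | order so far=[6, 1, 2, 0]
  pop 3: indeg[4]->1 | ready=[5] | order so far=[6, 1, 2, 0, 3]
  pop 5: indeg[4]->0 | ready=[4] | order so far=[6, 1, 2, 0, 3, 5]
  pop 4: no out-edges | ready=[] | order so far=[6, 1, 2, 0, 3, 5, 4]
New canonical toposort: [6, 1, 2, 0, 3, 5, 4]
Compare positions:
  Node 0: index 1 -> 3 (moved)
  Node 1: index 4 -> 1 (moved)
  Node 2: index 0 -> 2 (moved)
  Node 3: index 5 -> 4 (moved)
  Node 4: index 6 -> 6 (same)
  Node 5: index 2 -> 5 (moved)
  Node 6: index 3 -> 0 (moved)
Nodes that changed position: 0 1 2 3 5 6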